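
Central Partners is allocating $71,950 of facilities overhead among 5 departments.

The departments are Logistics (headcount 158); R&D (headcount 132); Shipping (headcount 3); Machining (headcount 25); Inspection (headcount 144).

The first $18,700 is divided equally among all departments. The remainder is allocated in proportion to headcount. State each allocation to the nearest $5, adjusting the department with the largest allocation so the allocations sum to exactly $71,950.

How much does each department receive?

$18,700 shared equally gives $3,740 per department.
Remainder $53,250 by headcount (total 462): Logistics 18,211.04 → $18,210; R&D 15,214.29 → $15,215; Shipping 345.78 → $345; Machining 2,881.49 → $2,880; Inspection 16,597.40 → $16,595.
Rounding difference +$5 on remainder applied to Logistics.
Totals: Logistics $3,740 + $18,215 = $21,955; R&D $3,740 + $15,215 = $18,955; Shipping $3,740 + $345 = $4,085; Machining $3,740 + $2,880 = $6,620; Inspection $3,740 + $16,595 = $20,335.

Logistics: $21,955 · R&D: $18,955 · Shipping: $4,085 · Machining: $6,620 · Inspection: $20,335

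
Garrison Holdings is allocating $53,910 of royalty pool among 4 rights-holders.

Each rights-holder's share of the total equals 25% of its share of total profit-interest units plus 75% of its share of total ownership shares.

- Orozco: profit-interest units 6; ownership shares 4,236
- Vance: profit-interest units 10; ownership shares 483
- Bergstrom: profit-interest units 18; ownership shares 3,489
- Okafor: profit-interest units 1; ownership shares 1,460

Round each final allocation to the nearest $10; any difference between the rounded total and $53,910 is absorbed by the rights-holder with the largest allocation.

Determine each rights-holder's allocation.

Profit-interest units total 35; ownership shares total 9,668.
Combined weights (25% profit-interest units + 75% ownership shares): Orozco 0.3715; Vance 0.1089; Bergstrom 0.3992; Okafor 0.1204.
Unrounded shares: Orozco 20,025.79; Vance 5,870.67; Bergstrom 21,522.62; Okafor 6,490.93.
Rounded to nearest $10: Orozco $20,030; Vance $5,870; Bergstrom $21,520; Okafor $6,490. Sum = $53,910.
No rounding difference to absorb.

Orozco: $20,030; Vance: $5,870; Bergstrom: $21,520; Okafor: $6,490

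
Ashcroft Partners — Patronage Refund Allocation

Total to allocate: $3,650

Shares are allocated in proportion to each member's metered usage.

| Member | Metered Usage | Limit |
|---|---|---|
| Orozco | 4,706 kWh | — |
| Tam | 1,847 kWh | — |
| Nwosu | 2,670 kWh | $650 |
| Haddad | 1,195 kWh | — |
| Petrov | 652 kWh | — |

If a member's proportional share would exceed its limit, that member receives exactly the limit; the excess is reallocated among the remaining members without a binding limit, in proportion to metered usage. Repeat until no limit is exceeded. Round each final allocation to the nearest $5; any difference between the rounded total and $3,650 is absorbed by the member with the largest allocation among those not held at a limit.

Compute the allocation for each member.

Metered usage total: 11,070.
Unconstrained shares: Orozco 1,551.66; Tam 608.99; Nwosu 880.35; Haddad 394.02; Petrov 214.98.
Capped: Nwosu ($650); balance $3,000 reallocated over remaining metered usage 8,400.
Remaining shares: Orozco 1,680.71 → $1,680; Tam 659.64 → $660; Haddad 426.79 → $425; Petrov 232.86 → $235.

Orozco: $1,680; Tam: $660; Nwosu: $650; Haddad: $425; Petrov: $235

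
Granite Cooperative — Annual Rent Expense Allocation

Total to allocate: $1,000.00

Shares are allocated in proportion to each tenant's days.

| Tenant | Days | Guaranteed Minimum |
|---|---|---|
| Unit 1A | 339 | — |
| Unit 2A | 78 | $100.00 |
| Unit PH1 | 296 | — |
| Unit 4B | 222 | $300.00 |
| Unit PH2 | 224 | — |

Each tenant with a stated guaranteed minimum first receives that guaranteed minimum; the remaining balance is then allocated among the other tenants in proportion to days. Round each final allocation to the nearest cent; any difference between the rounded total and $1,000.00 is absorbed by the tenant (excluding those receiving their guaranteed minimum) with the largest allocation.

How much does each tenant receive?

Minimums first: Unit 2A $100.00; Unit 4B $300.00. Balance $600.00.
Balance split over remaining days 859: Unit 1A 236.7870 → $236.79; Unit PH1 206.7520 → $206.75; Unit PH2 156.4610 → $156.46.

Unit 1A: $236.79; Unit 2A: $100.00; Unit PH1: $206.75; Unit 4B: $300.00; Unit PH2: $156.46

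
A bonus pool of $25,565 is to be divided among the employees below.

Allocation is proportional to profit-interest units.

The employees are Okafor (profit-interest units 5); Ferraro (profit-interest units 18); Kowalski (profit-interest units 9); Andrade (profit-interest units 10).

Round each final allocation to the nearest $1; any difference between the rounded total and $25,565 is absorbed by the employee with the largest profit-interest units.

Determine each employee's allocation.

Sum of profit-interest units: 42.
Unrounded shares: Okafor 5/42 × $25,565 = 3,043.45; Ferraro 18/42 × $25,565 = 10,956.43; Kowalski 9/42 × $25,565 = 5,478.21; Andrade 10/42 × $25,565 = 6,086.90.
Rounded to nearest $1: Okafor $3,043; Ferraro $10,956; Kowalski $5,478; Andrade $6,087. Sum = $25,564.
Difference $25,565 − $25,564 = +$1 applied to largest profit-interest units (Ferraro): Ferraro becomes $10,957.

Okafor: $3,043 · Ferraro: $10,957 · Kowalski: $5,478 · Andrade: $6,087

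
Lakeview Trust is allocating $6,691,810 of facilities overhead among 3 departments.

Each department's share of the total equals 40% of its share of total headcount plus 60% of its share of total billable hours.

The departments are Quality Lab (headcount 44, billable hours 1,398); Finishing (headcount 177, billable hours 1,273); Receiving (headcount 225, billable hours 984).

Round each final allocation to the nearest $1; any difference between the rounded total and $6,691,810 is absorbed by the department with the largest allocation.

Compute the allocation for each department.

Totals — headcount 446, billable hours 3,655.
Combined weights (40% headcount + 60% billable hours): Quality Lab 0.2690; Finishing 0.3677; Receiving 0.3633.
Proportional shares: Quality Lab 1,799,800.63; Finishing 2,460,701.69; Receiving 2,431,307.69.
At nearest $1: Quality Lab $1,799,801; Finishing $2,460,702; Receiving $2,431,308. Sum = $6,691,811.
Difference $6,691,810 − $6,691,811 = −$1 applied to largest allocation (Finishing): Finishing becomes $2,460,701.

Quality Lab: $1,799,801 · Finishing: $2,460,701 · Receiving: $2,431,308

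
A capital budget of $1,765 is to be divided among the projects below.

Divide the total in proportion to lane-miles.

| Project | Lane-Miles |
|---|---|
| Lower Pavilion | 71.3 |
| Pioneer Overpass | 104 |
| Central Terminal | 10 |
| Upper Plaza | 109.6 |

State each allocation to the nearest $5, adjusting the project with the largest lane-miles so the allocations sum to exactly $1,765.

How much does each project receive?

Lower Pavilion: $425; Pioneer Overpass: $620; Central Terminal: $60; Upper Plaza: $660

Lane-miles total: 294.9.
Unrounded shares: Lower Pavilion 71.3/294.9 × $1,765 = 426.74; Pioneer Overpass 104/294.9 × $1,765 = 622.45; Central Terminal 10/294.9 × $1,765 = 59.85; Upper Plaza 109.6/294.9 × $1,765 = 655.96.
At nearest $5: Lower Pavilion $425; Pioneer Overpass $620; Central Terminal $60; Upper Plaza $655. Sum = $1,760.
Difference $1,765 − $1,760 = +$5 applied to largest lane-miles (Upper Plaza): Upper Plaza becomes $660.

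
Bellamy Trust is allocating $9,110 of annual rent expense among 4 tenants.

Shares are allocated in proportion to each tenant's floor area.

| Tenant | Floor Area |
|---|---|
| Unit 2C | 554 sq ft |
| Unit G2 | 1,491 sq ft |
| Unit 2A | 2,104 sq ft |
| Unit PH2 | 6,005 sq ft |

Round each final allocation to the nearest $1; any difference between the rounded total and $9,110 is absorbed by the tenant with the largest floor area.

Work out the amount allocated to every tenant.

Sum of floor area: 10,154.
Unrounded shares: Unit 2C 554/10,154 × $9,110 = 497.04; Unit G2 1,491/10,154 × $9,110 = 1,337.70; Unit 2A 2,104/10,154 × $9,110 = 1,887.67; Unit PH2 6,005/10,154 × $9,110 = 5,387.59.
After rounding ($1): Unit 2C $497; Unit G2 $1,338; Unit 2A $1,888; Unit PH2 $5,388. Sum = $9,111.
Difference $9,110 − $9,111 = −$1 applied to largest floor area (Unit PH2): Unit PH2 becomes $5,387.

Unit 2C: $497; Unit G2: $1,338; Unit 2A: $1,888; Unit PH2: $5,387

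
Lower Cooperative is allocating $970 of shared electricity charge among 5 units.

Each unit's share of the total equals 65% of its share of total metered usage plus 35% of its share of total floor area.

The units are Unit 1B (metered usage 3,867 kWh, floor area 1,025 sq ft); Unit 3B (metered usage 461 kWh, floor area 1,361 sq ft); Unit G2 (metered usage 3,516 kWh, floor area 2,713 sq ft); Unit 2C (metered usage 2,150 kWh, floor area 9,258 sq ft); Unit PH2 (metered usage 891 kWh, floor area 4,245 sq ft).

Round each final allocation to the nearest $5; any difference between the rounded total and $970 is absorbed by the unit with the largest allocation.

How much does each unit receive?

Unit 1B: $245; Unit 3B: $50; Unit G2: $255; Unit 2C: $290; Unit PH2: $130

Totals — metered usage 10,885, floor area 18,602.
Combined weights (65% metered usage + 35% floor area): Unit 1B 0.2502; Unit 3B 0.0531; Unit G2 0.2610; Unit 2C 0.3026; Unit PH2 0.1331.
Unrounded shares: Unit 1B 242.70; Unit 3B 51.54; Unit G2 253.17; Unit 2C 293.50; Unit PH2 129.08.
Rounded to nearest $5: Unit 1B $245; Unit 3B $50; Unit G2 $255; Unit 2C $295; Unit PH2 $130. Sum = $975.
Difference $970 − $975 = −$5 applied to largest allocation (Unit 2C): Unit 2C becomes $290.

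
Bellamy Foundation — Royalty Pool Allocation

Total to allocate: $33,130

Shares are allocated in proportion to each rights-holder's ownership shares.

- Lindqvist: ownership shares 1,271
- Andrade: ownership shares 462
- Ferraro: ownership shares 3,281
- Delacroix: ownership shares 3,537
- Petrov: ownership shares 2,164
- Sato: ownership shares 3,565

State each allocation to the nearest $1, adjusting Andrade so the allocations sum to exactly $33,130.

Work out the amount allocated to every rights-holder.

Total ownership shares = 14,280.
Pro-rata amounts: Lindqvist 1,271/14,280 × $33,130 = 2,948.76; Andrade 462/14,280 × $33,130 = 1,071.85; Ferraro 3,281/14,280 × $33,130 = 7,612.01; Delacroix 3,537/14,280 × $33,130 = 8,205.94; Petrov 2,164/14,280 × $33,130 = 5,020.54; Sato 3,565/14,280 × $33,130 = 8,270.90.
After rounding ($1): Lindqvist $2,949; Andrade $1,072; Ferraro $7,612; Delacroix $8,206; Petrov $5,021; Sato $8,271. Sum = $33,131.
Difference $33,130 − $33,131 = −$1 applied to Andrade: Andrade becomes $1,071.

Lindqvist: $2,949 | Andrade: $1,071 | Ferraro: $7,612 | Delacroix: $8,206 | Petrov: $5,021 | Sato: $8,271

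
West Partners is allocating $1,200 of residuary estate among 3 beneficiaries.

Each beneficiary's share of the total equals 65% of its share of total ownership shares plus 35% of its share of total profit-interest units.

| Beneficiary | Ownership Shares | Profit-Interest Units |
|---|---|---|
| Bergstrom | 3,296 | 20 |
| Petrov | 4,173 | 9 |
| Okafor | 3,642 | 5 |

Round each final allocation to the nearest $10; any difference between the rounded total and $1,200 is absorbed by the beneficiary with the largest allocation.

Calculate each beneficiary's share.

Bergstrom: $480 · Petrov: $400 · Okafor: $320

Totals — ownership shares 11,111, profit-interest units 34.
Blended shares (65% ownership shares + 35% profit-interest units): Bergstrom 0.3987; Petrov 0.3368; Okafor 0.2645.
Pro-rata amounts: Bergstrom 478.44; Petrov 404.12; Okafor 317.44.
After rounding ($10): Bergstrom $480; Petrov $400; Okafor $320. Sum = $1,200.
Rounded total matches; no reconciliation needed.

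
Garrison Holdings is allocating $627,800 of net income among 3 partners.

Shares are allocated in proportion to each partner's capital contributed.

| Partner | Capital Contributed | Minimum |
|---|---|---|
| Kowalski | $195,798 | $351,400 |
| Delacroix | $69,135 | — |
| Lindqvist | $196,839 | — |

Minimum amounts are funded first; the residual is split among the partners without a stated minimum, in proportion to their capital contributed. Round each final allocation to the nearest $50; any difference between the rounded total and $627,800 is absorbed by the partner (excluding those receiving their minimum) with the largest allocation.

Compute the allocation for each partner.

Kowalski: $351,400; Delacroix: $71,850; Lindqvist: $204,550

Fund the minimums — Kowalski $351,400. Balance $276,400.
Balance split over remaining capital contributed 265,974: Delacroix 71,845.05 → $71,850; Lindqvist 204,554.95 → $204,550.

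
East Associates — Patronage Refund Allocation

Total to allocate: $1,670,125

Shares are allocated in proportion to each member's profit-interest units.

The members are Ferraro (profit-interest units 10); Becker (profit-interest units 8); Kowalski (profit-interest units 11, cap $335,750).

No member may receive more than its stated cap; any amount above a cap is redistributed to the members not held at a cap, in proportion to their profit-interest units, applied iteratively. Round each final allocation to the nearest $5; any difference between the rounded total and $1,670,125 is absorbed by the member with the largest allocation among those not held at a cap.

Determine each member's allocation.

Ferraro: $741,320 · Becker: $593,055 · Kowalski: $335,750

Total profit-interest units = 29.
Proportional shares (ignoring caps): Ferraro 575,905.17; Becker 460,724.14; Kowalski 633,495.69.
Capped: Kowalski ($335,750); balance $1,334,375 reallocated over remaining profit-interest units 18.
Remaining shares: Ferraro 741,319.44 → $741,320; Becker 593,055.56 → $593,055.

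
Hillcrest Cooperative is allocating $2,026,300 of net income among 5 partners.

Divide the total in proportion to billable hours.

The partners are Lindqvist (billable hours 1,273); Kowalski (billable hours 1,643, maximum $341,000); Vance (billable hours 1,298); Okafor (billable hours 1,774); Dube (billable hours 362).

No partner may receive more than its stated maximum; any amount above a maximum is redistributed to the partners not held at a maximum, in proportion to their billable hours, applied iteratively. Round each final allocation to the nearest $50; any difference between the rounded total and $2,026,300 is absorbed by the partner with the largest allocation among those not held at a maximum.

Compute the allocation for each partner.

Sum of billable hours: 6,350.
Unconstrained shares: Lindqvist 406,217.31; Kowalski 524,285.18; Vance 414,194.87; Okafor 566,087.59; Dube 115,515.06.
Cap binds for Kowalski ($341,000); remaining pool $1,685,300 reallocated over remaining billable hours 4,707.
Shares after redistribution: Lindqvist 455,786.47 → $455,800; Vance 464,737.50 → $464,750; Okafor 635,165.12 → $635,150; Dube 129,610.92 → $129,600.

Lindqvist: $455,800; Kowalski: $341,000; Vance: $464,750; Okafor: $635,150; Dube: $129,600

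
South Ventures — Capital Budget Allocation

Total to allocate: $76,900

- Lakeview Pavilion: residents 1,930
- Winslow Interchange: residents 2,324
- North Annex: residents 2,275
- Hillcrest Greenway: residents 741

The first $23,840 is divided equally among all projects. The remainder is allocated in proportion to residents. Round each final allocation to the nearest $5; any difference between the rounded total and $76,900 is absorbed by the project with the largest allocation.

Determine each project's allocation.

Equal tier: $23,840 ÷ 4 = $5,960 apiece.
Remainder $53,060 by residents (total 7,270): Lakeview Pavilion 14,086.08 → $14,085; Winslow Interchange 16,961.68 → $16,960; North Annex 16,604.06 → $16,605; Hillcrest Greenway 5,408.18 → $5,410.
Totals: Lakeview Pavilion $5,960 + $14,085 = $20,045; Winslow Interchange $5,960 + $16,960 = $22,920; North Annex $5,960 + $16,605 = $22,565; Hillcrest Greenway $5,960 + $5,410 = $11,370.

Lakeview Pavilion: $20,045 · Winslow Interchange: $22,920 · North Annex: $22,565 · Hillcrest Greenway: $11,370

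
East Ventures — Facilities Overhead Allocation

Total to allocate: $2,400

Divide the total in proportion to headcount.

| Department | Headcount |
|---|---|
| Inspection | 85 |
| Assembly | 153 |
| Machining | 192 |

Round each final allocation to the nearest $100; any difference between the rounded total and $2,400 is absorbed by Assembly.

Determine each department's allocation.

Inspection: $500 | Assembly: $800 | Machining: $1,100

Combined headcount = 430.
Proportional shares: Inspection 85/430 × $2,400 = 474.42; Assembly 153/430 × $2,400 = 853.95; Machining 192/430 × $2,400 = 1,071.63.
After rounding ($100): Inspection $500; Assembly $900; Machining $1,100. Sum = $2,500.
Difference $2,400 − $2,500 = −$100 applied to Assembly: Assembly becomes $800.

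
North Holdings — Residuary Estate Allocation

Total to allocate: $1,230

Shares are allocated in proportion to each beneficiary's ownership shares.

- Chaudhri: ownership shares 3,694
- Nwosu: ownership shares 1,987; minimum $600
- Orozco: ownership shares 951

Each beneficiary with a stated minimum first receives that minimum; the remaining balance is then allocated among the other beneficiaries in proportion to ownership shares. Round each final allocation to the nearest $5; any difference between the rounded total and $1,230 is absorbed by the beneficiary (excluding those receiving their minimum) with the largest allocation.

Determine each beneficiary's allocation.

Chaudhri: $500 | Nwosu: $600 | Orozco: $130

Minimums first: Nwosu $600. Remaining pool $630.
Remaining pool split over remaining ownership shares 4,645: Chaudhri 501.02 → $500; Orozco 128.98 → $130.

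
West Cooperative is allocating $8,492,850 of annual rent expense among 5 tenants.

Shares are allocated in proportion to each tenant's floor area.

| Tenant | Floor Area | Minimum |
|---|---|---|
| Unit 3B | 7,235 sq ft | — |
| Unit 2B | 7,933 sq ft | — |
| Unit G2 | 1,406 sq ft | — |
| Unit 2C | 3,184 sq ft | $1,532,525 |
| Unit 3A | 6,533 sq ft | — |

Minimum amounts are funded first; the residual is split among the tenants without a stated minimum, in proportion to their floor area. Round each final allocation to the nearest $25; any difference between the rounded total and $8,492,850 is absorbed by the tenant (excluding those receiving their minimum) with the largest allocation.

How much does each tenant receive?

Unit 3B: $2,179,325; Unit 2B: $2,389,600; Unit G2: $423,525; Unit 2C: $1,532,525; Unit 3A: $1,967,875

Minimums first: Unit 2C $1,532,525. Remaining pool $6,960,325.
Remaining pool split over remaining floor area 23,107: Unit 3B 2,179,337.49 → $2,179,325; Unit 2B 2,389,590.09 → $2,389,600; Unit G2 423,517.42 → $423,525; Unit 3A 1,967,880.00 → $1,967,875.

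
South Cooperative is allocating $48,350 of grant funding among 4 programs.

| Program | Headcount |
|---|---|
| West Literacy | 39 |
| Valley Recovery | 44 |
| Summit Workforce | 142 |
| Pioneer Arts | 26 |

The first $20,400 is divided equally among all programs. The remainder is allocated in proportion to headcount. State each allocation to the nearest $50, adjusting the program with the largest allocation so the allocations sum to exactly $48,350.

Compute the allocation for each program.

Equal tier: $20,400 ÷ 4 = $5,100 apiece.
Remainder $27,950 by headcount (total 251): West Literacy 4,342.83 → $4,350; Valley Recovery 4,899.60 → $4,900; Summit Workforce 15,812.35 → $15,800; Pioneer Arts 2,895.22 → $2,900.
Totals: West Literacy $5,100 + $4,350 = $9,450; Valley Recovery $5,100 + $4,900 = $10,000; Summit Workforce $5,100 + $15,800 = $20,900; Pioneer Arts $5,100 + $2,900 = $8,000.

West Literacy: $9,450; Valley Recovery: $10,000; Summit Workforce: $20,900; Pioneer Arts: $8,000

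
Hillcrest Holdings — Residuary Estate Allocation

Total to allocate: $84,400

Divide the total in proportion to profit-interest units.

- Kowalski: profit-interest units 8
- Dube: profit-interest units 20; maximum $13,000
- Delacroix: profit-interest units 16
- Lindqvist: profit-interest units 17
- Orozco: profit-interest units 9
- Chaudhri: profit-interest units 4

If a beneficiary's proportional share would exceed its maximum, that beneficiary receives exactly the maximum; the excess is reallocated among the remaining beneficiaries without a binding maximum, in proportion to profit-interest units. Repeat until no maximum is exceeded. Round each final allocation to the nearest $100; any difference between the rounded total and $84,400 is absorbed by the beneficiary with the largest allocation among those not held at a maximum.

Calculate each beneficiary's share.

Profit-interest units total: 74.
Unconstrained shares: Kowalski 9,124.32; Dube 22,810.81; Delacroix 18,248.65; Lindqvist 19,389.19; Orozco 10,264.86; Chaudhri 4,562.16.
Held at cap: Dube ($13,000); balance $71,400 reallocated over remaining profit-interest units 54.
Shares after redistribution: Kowalski 10,577.78 → $10,600; Delacroix 21,155.56 → $21,200; Lindqvist 22,477.78 → $22,500; Orozco 11,900.00 → $11,900; Chaudhri 5,288.89 → $5,300.
Rounding difference −$100 applied to Lindqvist → $22,400.

Kowalski: $10,600 · Dube: $13,000 · Delacroix: $21,200 · Lindqvist: $22,400 · Orozco: $11,900 · Chaudhri: $5,300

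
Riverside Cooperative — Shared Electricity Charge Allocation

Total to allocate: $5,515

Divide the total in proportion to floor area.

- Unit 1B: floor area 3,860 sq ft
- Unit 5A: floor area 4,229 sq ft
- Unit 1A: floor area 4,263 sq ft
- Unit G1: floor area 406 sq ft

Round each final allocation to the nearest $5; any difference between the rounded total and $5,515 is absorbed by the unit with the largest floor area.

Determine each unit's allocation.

Unit 1B: $1,670 · Unit 5A: $1,830 · Unit 1A: $1,840 · Unit G1: $175

Combined floor area = 3,860 + 4,229 + 4,263 + 406 = 12,758.
Proportional shares: Unit 1B 1,668.59; Unit 5A 1,828.10; Unit 1A 1,842.80; Unit G1 175.50.
After rounding ($5): Unit 1B $1,670; Unit 5A $1,830; Unit 1A $1,845; Unit G1 $175. Sum = $5,520.
Difference $5,515 − $5,520 = −$5 applied to largest floor area (Unit 1A): Unit 1A becomes $1,840.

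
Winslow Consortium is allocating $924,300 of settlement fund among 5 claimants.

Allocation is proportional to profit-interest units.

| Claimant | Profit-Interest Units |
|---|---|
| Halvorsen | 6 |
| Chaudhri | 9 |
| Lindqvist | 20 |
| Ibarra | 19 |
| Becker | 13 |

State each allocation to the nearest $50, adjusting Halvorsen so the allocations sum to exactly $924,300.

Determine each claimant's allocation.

Combined profit-interest units = 67.
Proportional shares: Halvorsen 6/67 × $924,300 = 82,773.13; Chaudhri 9/67 × $924,300 = 124,159.70; Lindqvist 20/67 × $924,300 = 275,910.45; Ibarra 19/67 × $924,300 = 262,114.93; Becker 13/67 × $924,300 = 179,341.79.
At nearest $50: Halvorsen $82,750; Chaudhri $124,150; Lindqvist $275,900; Ibarra $262,100; Becker $179,350. Sum = $924,250.
Difference $924,300 − $924,250 = +$50 applied to Halvorsen: Halvorsen becomes $82,800.

Halvorsen: $82,800; Chaudhri: $124,150; Lindqvist: $275,900; Ibarra: $262,100; Becker: $179,350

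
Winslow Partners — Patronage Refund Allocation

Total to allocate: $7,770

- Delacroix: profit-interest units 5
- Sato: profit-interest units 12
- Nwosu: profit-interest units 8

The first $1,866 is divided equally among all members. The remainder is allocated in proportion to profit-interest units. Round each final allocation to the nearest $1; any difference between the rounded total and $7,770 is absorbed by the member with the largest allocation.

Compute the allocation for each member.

Delacroix: $1,803 | Sato: $3,456 | Nwosu: $2,511

Equal tier: $1,866 ÷ 3 = $622 apiece.
Remainder $5,904 by profit-interest units (total 25): Delacroix 1,180.80 → $1,181; Sato 2,833.92 → $2,834; Nwosu 1,889.28 → $1,889.
Totals: Delacroix $622 + $1,181 = $1,803; Sato $622 + $2,834 = $3,456; Nwosu $622 + $1,889 = $2,511.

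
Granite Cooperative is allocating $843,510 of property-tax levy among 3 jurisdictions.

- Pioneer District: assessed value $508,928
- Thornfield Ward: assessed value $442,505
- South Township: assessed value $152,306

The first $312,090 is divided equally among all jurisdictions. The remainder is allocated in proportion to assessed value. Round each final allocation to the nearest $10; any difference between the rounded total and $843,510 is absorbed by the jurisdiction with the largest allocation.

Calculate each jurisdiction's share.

Pioneer District: $349,070 | Thornfield Ward: $317,080 | South Township: $177,360

Equal tier: $312,090 ÷ 3 = $104,030 apiece.
Remainder $531,420 by assessed value (total 1,103,739): Pioneer District 245,034.85 → $245,030; Thornfield Ward 213,054.00 → $213,050; South Township 73,331.15 → $73,330.
Rounding difference +$10 on remainder applied to Pioneer District.
Totals: Pioneer District $104,030 + $245,040 = $349,070; Thornfield Ward $104,030 + $213,050 = $317,080; South Township $104,030 + $73,330 = $177,360.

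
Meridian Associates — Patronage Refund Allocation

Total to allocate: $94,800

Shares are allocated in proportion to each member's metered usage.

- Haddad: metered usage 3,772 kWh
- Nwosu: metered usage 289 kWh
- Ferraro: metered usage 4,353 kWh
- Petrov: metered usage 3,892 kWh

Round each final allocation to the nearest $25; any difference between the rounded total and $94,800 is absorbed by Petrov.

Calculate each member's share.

Haddad: $29,050 · Nwosu: $2,225 · Ferraro: $33,525 · Petrov: $30,000

Sum of metered usage: 12,306.
Unrounded shares: Haddad 3,772/12,306 × $94,800 = 29,057.83; Nwosu 289/12,306 × $94,800 = 2,226.33; Ferraro 4,353/12,306 × $94,800 = 33,533.59; Petrov 3,892/12,306 × $94,800 = 29,982.25.
Rounded to nearest $25: Haddad $29,050; Nwosu $2,225; Ferraro $33,525; Petrov $29,975. Sum = $94,775.
Difference $94,800 − $94,775 = +$25 applied to Petrov: Petrov becomes $30,000.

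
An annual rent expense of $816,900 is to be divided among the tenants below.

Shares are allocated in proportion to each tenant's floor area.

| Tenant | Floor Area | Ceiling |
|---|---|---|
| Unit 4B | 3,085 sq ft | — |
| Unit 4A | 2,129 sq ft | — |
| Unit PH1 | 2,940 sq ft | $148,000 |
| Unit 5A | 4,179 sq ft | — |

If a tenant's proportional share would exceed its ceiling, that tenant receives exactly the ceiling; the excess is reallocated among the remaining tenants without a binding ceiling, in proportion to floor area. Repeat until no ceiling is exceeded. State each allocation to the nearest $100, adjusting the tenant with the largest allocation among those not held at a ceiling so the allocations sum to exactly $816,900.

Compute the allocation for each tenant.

Unit 4B: $219,700; Unit 4A: $151,600; Unit PH1: $148,000; Unit 5A: $297,600

Floor area total: 12,333.
Proportional shares (ignoring caps): Unit 4B 204,340.91; Unit 4A 141,018.41; Unit PH1 194,736.56; Unit 5A 276,804.11.
Held at cap: Unit PH1 ($148,000); remaining pool $668,900 reallocated over remaining floor area 9,393.
Remaining shares: Unit 4B 219,690.89 → $219,700; Unit 4A 151,611.64 → $151,600; Unit 5A 297,597.48 → $297,600.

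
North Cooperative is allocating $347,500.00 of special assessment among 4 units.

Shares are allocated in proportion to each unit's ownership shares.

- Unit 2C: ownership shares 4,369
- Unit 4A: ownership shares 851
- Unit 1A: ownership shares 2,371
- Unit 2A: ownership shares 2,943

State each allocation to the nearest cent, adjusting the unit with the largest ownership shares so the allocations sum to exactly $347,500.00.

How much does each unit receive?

Unit 2C: $144,126.40 · Unit 4A: $28,073.14 · Unit 1A: $78,215.54 · Unit 2A: $97,084.92

Ownership shares total: 4,369 + 851 + 2,371 + 2,943 = 10,534.
Raw shares: Unit 2C 144,126.4002; Unit 4A 28,073.1441; Unit 1A 78,215.5402; Unit 2A 97,084.9155.
After rounding (cent): Unit 2C $144,126.40; Unit 4A $28,073.14; Unit 1A $78,215.54; Unit 2A $97,084.92. Sum = $347,500.00.
Sum already equals the total — no adjustment.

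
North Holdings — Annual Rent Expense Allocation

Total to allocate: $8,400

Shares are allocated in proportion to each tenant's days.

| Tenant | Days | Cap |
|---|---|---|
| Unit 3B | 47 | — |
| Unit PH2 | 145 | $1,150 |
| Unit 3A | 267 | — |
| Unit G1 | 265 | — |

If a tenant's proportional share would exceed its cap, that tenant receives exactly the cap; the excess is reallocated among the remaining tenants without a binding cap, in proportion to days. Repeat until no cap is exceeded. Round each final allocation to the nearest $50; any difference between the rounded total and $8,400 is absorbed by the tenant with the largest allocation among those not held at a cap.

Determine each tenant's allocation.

Unit 3B: $600 · Unit PH2: $1,150 · Unit 3A: $3,350 · Unit G1: $3,300

Days total: 724.
Pro-rata shares before constraints: Unit 3B 545.30; Unit PH2 1,682.32; Unit 3A 3,097.79; Unit G1 3,074.59.
Cap binds for Unit PH2 ($1,150); residual $7,250 reallocated over remaining days 579.
Redistributed shares: Unit 3B 588.51 → $600; Unit 3A 3,343.26 → $3,350; Unit G1 3,318.22 → $3,300.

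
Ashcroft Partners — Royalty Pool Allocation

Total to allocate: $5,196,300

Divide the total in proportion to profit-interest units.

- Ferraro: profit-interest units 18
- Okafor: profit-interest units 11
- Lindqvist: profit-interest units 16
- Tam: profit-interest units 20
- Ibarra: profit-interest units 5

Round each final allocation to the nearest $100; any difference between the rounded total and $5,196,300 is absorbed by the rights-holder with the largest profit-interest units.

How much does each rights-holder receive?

Ferraro: $1,336,200 · Okafor: $816,600 · Lindqvist: $1,187,700 · Tam: $1,484,600 · Ibarra: $371,200

Combined profit-interest units = 18 + 11 + 16 + 20 + 5 = 70.
Pro-rata amounts: Ferraro 1,336,191.43; Okafor 816,561.43; Lindqvist 1,187,725.71; Tam 1,484,657.14; Ibarra 371,164.29.
At nearest $100: Ferraro $1,336,200; Okafor $816,600; Lindqvist $1,187,700; Tam $1,484,700; Ibarra $371,200. Sum = $5,196,400.
Difference $5,196,300 − $5,196,400 = −$100 applied to largest profit-interest units (Tam): Tam becomes $1,484,600.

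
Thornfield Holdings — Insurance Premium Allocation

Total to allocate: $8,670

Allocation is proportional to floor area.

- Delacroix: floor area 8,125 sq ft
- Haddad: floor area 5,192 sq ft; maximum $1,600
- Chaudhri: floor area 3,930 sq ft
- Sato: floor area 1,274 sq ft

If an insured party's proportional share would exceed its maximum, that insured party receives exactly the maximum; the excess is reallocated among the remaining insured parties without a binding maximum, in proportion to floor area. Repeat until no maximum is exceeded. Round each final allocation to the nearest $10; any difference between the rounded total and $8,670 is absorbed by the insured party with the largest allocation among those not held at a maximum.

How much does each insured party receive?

Combined floor area = 18,521.
Proportional shares (ignoring caps): Delacroix 3,803.45; Haddad 2,430.46; Chaudhri 1,839.70; Sato 596.38.
Capped: Haddad ($1,600); remaining pool $7,070 reallocated over remaining floor area 13,329.
Shares after redistribution: Delacroix 4,309.68 → $4,310; Chaudhri 2,084.56 → $2,080; Sato 675.76 → $680.

Delacroix: $4,310 · Haddad: $1,600 · Chaudhri: $2,080 · Sato: $680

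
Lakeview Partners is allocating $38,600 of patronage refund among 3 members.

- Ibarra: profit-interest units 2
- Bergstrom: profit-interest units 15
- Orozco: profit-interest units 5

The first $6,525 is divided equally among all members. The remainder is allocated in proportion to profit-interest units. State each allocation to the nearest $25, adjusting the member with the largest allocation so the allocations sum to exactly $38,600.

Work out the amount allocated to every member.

First tranche $6,525 split equally: $2,175 each.
Remainder $32,075 by profit-interest units (total 22): Ibarra 2,915.91 → $2,925; Bergstrom 21,869.32 → $21,875; Orozco 7,289.77 → $7,300.
Rounding difference −$25 on remainder applied to Bergstrom.
Totals: Ibarra $2,175 + $2,925 = $5,100; Bergstrom $2,175 + $21,850 = $24,025; Orozco $2,175 + $7,300 = $9,475.

Ibarra: $5,100 | Bergstrom: $24,025 | Orozco: $9,475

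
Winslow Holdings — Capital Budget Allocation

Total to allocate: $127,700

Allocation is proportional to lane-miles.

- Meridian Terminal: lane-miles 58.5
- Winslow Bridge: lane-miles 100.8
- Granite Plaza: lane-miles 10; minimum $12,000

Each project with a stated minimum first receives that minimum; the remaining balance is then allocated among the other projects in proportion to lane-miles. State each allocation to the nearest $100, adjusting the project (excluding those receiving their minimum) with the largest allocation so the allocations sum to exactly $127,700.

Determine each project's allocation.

Minimums first: Granite Plaza $12,000. Balance $115,700.
Balance split over remaining lane-miles 159.3: Meridian Terminal 42,488.70 → $42,500; Winslow Bridge 73,211.30 → $73,200.

Meridian Terminal: $42,500; Winslow Bridge: $73,200; Granite Plaza: $12,000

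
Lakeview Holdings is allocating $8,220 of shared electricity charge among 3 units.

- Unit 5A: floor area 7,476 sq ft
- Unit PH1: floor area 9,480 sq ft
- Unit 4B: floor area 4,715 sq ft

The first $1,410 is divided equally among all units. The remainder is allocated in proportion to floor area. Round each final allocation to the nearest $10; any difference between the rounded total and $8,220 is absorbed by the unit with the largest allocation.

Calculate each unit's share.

First tranche $1,410 split equally: $470 each.
Remainder $6,810 by floor area (total 21,671): Unit 5A 2,349.29 → $2,350; Unit PH1 2,979.04 → $2,980; Unit 4B 1,481.66 → $1,480.
Totals: Unit 5A $470 + $2,350 = $2,820; Unit PH1 $470 + $2,980 = $3,450; Unit 4B $470 + $1,480 = $1,950.

Unit 5A: $2,820; Unit PH1: $3,450; Unit 4B: $1,950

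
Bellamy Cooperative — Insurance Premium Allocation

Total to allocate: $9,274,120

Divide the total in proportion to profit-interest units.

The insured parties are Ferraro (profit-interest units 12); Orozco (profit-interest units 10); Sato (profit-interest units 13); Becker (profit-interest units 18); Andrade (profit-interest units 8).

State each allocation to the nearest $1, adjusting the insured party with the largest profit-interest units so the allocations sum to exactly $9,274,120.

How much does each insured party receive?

Sum of profit-interest units: 61.
Proportional shares: Ferraro 12/61 × $9,274,120 = 1,824,417.05; Orozco 10/61 × $9,274,120 = 1,520,347.54; Sato 13/61 × $9,274,120 = 1,976,451.80; Becker 18/61 × $9,274,120 = 2,736,625.57; Andrade 8/61 × $9,274,120 = 1,216,278.03.
After rounding ($1): Ferraro $1,824,417; Orozco $1,520,348; Sato $1,976,452; Becker $2,736,626; Andrade $1,216,278. Sum = $9,274,121.
Difference $9,274,120 − $9,274,121 = −$1 applied to largest profit-interest units (Becker): Becker becomes $2,736,625.

Ferraro: $1,824,417 · Orozco: $1,520,348 · Sato: $1,976,452 · Becker: $2,736,625 · Andrade: $1,216,278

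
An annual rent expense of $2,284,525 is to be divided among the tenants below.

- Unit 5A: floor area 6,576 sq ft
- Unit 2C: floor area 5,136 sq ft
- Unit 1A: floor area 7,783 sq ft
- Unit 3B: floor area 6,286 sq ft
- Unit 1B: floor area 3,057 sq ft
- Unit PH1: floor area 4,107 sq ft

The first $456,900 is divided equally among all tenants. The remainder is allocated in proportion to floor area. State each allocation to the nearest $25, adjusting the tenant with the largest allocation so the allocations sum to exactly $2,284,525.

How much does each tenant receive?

Equal tier: $456,900 ÷ 6 = $76,150 apiece.
Remainder $1,827,625 by floor area (total 32,945): Unit 5A 364,803.82 → $364,800; Unit 2C 284,919.78 → $284,925; Unit 1A 431,762.19 → $431,750; Unit 3B 348,716.06 → $348,725; Unit 1B 169,587.18 → $169,575; Unit PH1 227,835.97 → $227,825.
Rounding difference +$25 on remainder applied to Unit 1A.
Totals: Unit 5A $76,150 + $364,800 = $440,950; Unit 2C $76,150 + $284,925 = $361,075; Unit 1A $76,150 + $431,775 = $507,925; Unit 3B $76,150 + $348,725 = $424,875; Unit 1B $76,150 + $169,575 = $245,725; Unit PH1 $76,150 + $227,825 = $303,975.

Unit 5A: $440,950 | Unit 2C: $361,075 | Unit 1A: $507,925 | Unit 3B: $424,875 | Unit 1B: $245,725 | Unit PH1: $303,975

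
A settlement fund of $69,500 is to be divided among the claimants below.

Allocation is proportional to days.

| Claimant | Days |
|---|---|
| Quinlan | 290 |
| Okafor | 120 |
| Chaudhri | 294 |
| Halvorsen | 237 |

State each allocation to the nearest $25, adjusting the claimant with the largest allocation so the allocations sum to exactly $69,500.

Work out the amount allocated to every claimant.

Total days = 941.
Unrounded shares: Quinlan 290/941 × $69,500 = 21,418.70; Okafor 120/941 × $69,500 = 8,862.91; Chaudhri 294/941 × $69,500 = 21,714.13; Halvorsen 237/941 × $69,500 = 17,504.25.
After rounding ($25): Quinlan $21,425; Okafor $8,875; Chaudhri $21,725; Halvorsen $17,500. Sum = $69,525.
Difference $69,500 − $69,525 = −$25 applied to largest allocation (Chaudhri): Chaudhri becomes $21,700.

Quinlan: $21,425 | Okafor: $8,875 | Chaudhri: $21,700 | Halvorsen: $17,500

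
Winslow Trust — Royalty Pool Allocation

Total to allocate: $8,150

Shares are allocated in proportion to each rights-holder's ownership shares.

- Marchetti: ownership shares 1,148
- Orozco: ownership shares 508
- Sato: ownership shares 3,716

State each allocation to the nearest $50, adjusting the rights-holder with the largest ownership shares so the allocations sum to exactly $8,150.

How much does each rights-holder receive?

Ownership shares total: 1,148 + 508 + 3,716 = 5,372.
Raw shares: Marchetti 1,741.66; Orozco 770.70; Sato 5,637.64.
Rounded to nearest $50: Marchetti $1,750; Orozco $750; Sato $5,650. Sum = $8,150.
No rounding difference to absorb.

Marchetti: $1,750; Orozco: $750; Sato: $5,650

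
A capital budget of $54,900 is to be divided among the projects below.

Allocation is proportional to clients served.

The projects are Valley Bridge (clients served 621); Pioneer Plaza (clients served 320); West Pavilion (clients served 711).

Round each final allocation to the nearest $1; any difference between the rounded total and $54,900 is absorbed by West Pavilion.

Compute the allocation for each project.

Valley Bridge: $20,637 · Pioneer Plaza: $10,634 · West Pavilion: $23,629

Combined clients served = 1,652.
Unrounded shares: Valley Bridge 621/1,652 × $54,900 = 20,637.35; Pioneer Plaza 320/1,652 × $54,900 = 10,634.38; West Pavilion 711/1,652 × $54,900 = 23,628.27.
After rounding ($1): Valley Bridge $20,637; Pioneer Plaza $10,634; West Pavilion $23,628. Sum = $54,899.
Difference $54,900 − $54,899 = +$1 applied to West Pavilion: West Pavilion becomes $23,629.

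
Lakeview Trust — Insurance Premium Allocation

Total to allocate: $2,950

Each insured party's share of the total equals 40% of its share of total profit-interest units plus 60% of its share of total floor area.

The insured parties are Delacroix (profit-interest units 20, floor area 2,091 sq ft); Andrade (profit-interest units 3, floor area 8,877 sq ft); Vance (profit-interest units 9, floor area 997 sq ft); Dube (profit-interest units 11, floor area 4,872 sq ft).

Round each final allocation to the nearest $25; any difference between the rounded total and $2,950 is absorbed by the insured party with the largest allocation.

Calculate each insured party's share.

Delacroix: $775 | Andrade: $1,000 | Vance: $350 | Dube: $825

Profit-interest units total 43; floor area total 16,837.
Composite weights (40% profit-interest units + 60% floor area): Delacroix 0.2606; Andrade 0.3442; Vance 0.1192; Dube 0.2759.
Pro-rata amounts: Delacroix 768.65; Andrade 1,015.53; Vance 351.79; Dube 814.03.
After rounding ($25): Delacroix $775; Andrade $1,025; Vance $350; Dube $825. Sum = $2,975.
Difference $2,950 − $2,975 = −$25 applied to largest allocation (Andrade): Andrade becomes $1,000.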